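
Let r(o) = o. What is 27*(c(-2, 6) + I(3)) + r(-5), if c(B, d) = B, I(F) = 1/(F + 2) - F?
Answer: -673/5 ≈ -134.60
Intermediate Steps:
I(F) = 1/(2 + F) - F
27*(c(-2, 6) + I(3)) + r(-5) = 27*(-2 + (1 - 1*3² - 2*3)/(2 + 3)) - 5 = 27*(-2 + (1 - 1*9 - 6)/5) - 5 = 27*(-2 + (1 - 9 - 6)/5) - 5 = 27*(-2 + (⅕)*(-14)) - 5 = 27*(-2 - 14/5) - 5 = 27*(-24/5) - 5 = -648/5 - 5 = -673/5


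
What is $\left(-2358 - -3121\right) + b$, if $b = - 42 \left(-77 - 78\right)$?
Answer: $7273$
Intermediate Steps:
$b = 6510$ ($b = \left(-42\right) \left(-155\right) = 6510$)
$\left(-2358 - -3121\right) + b = \left(-2358 - -3121\right) + 6510 = \left(-2358 + 3121\right) + 6510 = 763 + 6510 = 7273$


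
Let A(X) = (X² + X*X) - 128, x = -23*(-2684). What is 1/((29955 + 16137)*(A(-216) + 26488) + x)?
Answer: 1/5515983556 ≈ 1.8129e-10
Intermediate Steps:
x = 61732
A(X) = -128 + 2*X² (A(X) = (X² + X²) - 128 = 2*X² - 128 = -128 + 2*X²)
1/((29955 + 16137)*(A(-216) + 26488) + x) = 1/((29955 + 16137)*((-128 + 2*(-216)²) + 26488) + 61732) = 1/(46092*((-128 + 2*46656) + 26488) + 61732) = 1/(46092*((-128 + 93312) + 26488) + 61732) = 1/(46092*(93184 + 26488) + 61732) = 1/(46092*119672 + 61732) = 1/(5515921824 + 61732) = 1/5515983556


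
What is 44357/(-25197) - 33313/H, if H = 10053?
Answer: -428436194/84435147 ≈ -5.0741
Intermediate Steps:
44357/(-25197) - 33313/H = 44357/(-25197) - 33313/10053 = 44357*(-1/25197) - 33313*1/10053 = -44357/25197 - 33313/10053 = -428436194/84435147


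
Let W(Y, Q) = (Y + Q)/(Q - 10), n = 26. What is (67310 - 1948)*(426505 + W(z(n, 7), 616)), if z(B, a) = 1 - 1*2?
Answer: 2815605900415/101 ≈ 2.7877e+10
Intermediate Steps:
z(B, a) = -1 (z(B, a) = 1 - 2 = -1)
W(Y, Q) = (Q + Y)/(-10 + Q)
(67310 - 1948)*(426505 + W(z(n, 7), 616)) = (67310 - 1948)*(426505 + (616 - 1)/(-10 + 616)) = 65362*(426505 + 615/606) = 65362*(426505 + (1/606)*615) = 65362*(426505 + 205/202) = 65362*(86154215/202) = 2815605900415/101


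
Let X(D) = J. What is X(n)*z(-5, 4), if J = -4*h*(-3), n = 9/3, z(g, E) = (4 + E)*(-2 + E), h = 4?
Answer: 768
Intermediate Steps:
z(g, E) = (-2 + E)*(4 + E)
n = 3 (n = 9*(1/3) = 3)
J = 48 (J = -4*4*(-3) = -16*(-3) = 48)
X(D) = 48
X(n)*z(-5, 4) = 48*(-8 + 4**2 + 2*4) = 48*(-8 + 16 + 8) = 48*16 = 768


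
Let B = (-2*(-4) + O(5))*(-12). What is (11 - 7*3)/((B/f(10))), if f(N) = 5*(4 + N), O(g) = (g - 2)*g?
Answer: 175/69 ≈ 2.5362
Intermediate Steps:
O(g) = g*(-2 + g) (O(g) = (-2 + g)*g = g*(-2 + g))
f(N) = 20 + 5*N
B = -276 (B = (-2*(-4) + 5*(-2 + 5))*(-12) = (8 + 5*3)*(-12) = (8 + 15)*(-12) = 23*(-12) = -276)
(11 - 7*3)/((B/f(10))) = (11 - 7*3)/((-276/(20 + 5*10))) = (11 - 21)/((-276/(20 + 50))) = -10/((-276/70)) = -10/((-276*1/70)) = -10/(-138/35) = -10*(-35/138) = 175/69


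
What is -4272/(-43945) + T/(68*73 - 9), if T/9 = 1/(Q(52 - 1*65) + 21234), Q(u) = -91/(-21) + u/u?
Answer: 269753703639/2774886722410 ≈ 0.097213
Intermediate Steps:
Q(u) = 16/3 (Q(u) = -91*(-1/21) + 1 = 13/3 + 1 = 16/3)
T = 27/63718 (T = 9/(16/3 + 21234) = 9/(63718/3) = 9*(3/63718) = 27/63718 ≈ 0.00042374)
-4272/(-43945) + T/(68*73 - 9) = -4272/(-43945) + 27/(63718*(68*73 - 9)) = -4272*(-1/43945) + 27/(63718*(4964 - 9)) = 4272/43945 + (27/63718)/4955 = 4272/43945 + (27/63718)*(1/4955) = 4272/43945 + 27/315722690 = 269753703639/2774886722410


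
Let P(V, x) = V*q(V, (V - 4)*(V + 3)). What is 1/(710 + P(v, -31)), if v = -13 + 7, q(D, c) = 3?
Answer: 1/692 ≈ 0.0014451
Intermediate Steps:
v = -6
P(V, x) = 3*V (P(V, x) = V*3 = 3*V)
1/(710 + P(v, -31)) = 1/(710 + 3*(-6)) = 1/(710 - 18) = 1/692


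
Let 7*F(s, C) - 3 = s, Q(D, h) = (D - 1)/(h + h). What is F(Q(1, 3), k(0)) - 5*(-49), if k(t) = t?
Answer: 1718/7 ≈ 245.43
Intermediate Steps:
Q(D, h) = (-1 + D)/(2*h) (Q(D, h) = (-1 + D)/((2*h)) = (-1 + D)*(1/(2*h)) = (-1 + D)/(2*h))
F(s, C) = 3/7 + s/7
F(Q(1, 3), k(0)) - 5*(-49) = (3/7 + ((1/2)*(-1 + 1)/3)/7) - 5*(-49) = (3/7 + ((1/2)*(1/3)*0)/7) + 245 = (3/7 + (1/7)*0) + 245 = (3/7 + 0) + 245 = 3/7 + 245 = 1718/7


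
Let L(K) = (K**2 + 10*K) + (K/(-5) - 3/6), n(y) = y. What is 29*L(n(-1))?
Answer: -2697/10 ≈ -269.70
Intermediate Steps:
L(K) = -1/2 + K**2 + 49*K/5 (L(K) = (K**2 + 10*K) + (K*(-1/5) - 3*1/6) = (K**2 + 10*K) + (-K/5 - 1/2) = (K**2 + 10*K) + (-1/2 - K/5) = -1/2 + K**2 + 49*K/5)
29*L(n(-1)) = 29*(-1/2 + (-1)**2 + (49/5)*(-1)) = 29*(-1/2 + 1 - 49/5) = 29*(-93/10) = -2697/10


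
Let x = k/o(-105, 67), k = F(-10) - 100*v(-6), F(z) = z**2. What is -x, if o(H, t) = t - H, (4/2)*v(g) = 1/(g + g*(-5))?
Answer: -1175/2064 ≈ -0.56928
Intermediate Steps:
v(g) = -1/(8*g) (v(g) = 1/(2*(g + g*(-5))) = 1/(2*(g - 5*g)) = 1/(2*((-4*g))) = (-1/(4*g))/2 = -1/(8*g))
k = 1175/12 (k = (-10)**2 - (-25)/(2*(-6)) = 100 - (-25)*(-1)/(2*6) = 100 - 100*1/48 = 100 - 25/12 = 1175/12 ≈ 97.917)
x = 1175/2064 (x = 1175/(12*(67 - 1*(-105))) = 1175/(12*(67 + 105)) = (1175/12)/172 = (1175/12)*(1/172) = 1175/2064 ≈ 0.56928)
-x = -1*1175/2064 = -1175/2064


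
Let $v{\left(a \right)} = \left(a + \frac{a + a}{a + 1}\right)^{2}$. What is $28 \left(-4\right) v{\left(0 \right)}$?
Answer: $0$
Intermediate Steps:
$v{\left(a \right)} = \left(a + \frac{2 a}{1 + a}\right)^{2}$
$28 \left(-4\right) v{\left(0 \right)} = 28 \left(-4\right) \frac{0^{2} \left(3 + 0\right)^{2}}{\left(1 + 0\right)^{2}} = - 112 \cdot 0 \cdot 1^{-2} \cdot 3^{2} = - 112 \cdot 0 \cdot 1 \cdot 9 = \left(-112\right) 0 = 0$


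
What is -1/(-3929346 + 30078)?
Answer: 1/3899268 ≈ 2.5646e-7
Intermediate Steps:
-1/(-3929346 + 30078) = -1/(-3899268) = -1*(-1/3899268) = 1/3899268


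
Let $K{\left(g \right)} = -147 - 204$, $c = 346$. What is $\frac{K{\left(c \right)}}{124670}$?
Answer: $- \frac{27}{9590} \approx -0.0028154$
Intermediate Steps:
$K{\left(g \right)} = -351$ ($K{\left(g \right)} = -147 - 204 = -351$)
$\frac{K{\left(c \right)}}{124670} = - \frac{351}{124670} = \left(-351\right) \frac{1}{124670} = - \frac{27}{9590}$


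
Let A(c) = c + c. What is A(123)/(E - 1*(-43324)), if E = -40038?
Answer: 123/1643 ≈ 0.074863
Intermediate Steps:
A(c) = 2*c
A(123)/(E - 1*(-43324)) = (2*123)/(-40038 - 1*(-43324)) = 246/(-40038 + 43324) = 246/3286 = 246*(1/3286) = 123/1643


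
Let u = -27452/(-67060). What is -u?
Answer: -6863/16765 ≈ -0.40936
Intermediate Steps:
u = 6863/16765 (u = -27452*(-1/67060) = 6863/16765 ≈ 0.40936)
-u = -1*6863/16765 = -6863/16765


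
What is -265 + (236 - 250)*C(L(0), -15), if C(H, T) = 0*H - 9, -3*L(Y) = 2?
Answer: -139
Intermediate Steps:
L(Y) = -⅔ (L(Y) = -⅓*2 = -⅔)
C(H, T) = -9 (C(H, T) = 0 - 9 = -9)
-265 + (236 - 250)*C(L(0), -15) = -265 + (236 - 250)*(-9) = -265 - 14*(-9) = -265 + 126 = -139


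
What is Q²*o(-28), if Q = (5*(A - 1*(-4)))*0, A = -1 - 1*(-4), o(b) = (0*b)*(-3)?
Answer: 0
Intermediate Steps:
o(b) = 0 (o(b) = 0*(-3) = 0)
A = 3 (A = -1 + 4 = 3)
Q = 0 (Q = (5*(3 - 1*(-4)))*0 = (5*(3 + 4))*0 = (5*7)*0 = 35*0 = 0)
Q²*o(-28) = 0²*0 = 0*0 = 0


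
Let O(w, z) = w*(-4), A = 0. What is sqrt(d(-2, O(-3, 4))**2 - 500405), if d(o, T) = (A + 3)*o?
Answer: I*sqrt(500369) ≈ 707.37*I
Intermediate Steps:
O(w, z) = -4*w
d(o, T) = 3*o (d(o, T) = (0 + 3)*o = 3*o)
sqrt(d(-2, O(-3, 4))**2 - 500405) = sqrt((3*(-2))**2 - 500405) = sqrt((-6)**2 - 500405) = sqrt(36 - 500405) = sqrt(-500369) = I*sqrt(500369)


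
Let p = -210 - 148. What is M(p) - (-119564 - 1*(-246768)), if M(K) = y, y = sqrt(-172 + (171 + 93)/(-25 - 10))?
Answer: -127204 + 2*I*sqrt(54985)/35 ≈ -1.272e+5 + 13.399*I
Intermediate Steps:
p = -358
y = 2*I*sqrt(54985)/35 (y = sqrt(-172 + 264/(-35)) = sqrt(-172 + 264*(-1/35)) = sqrt(-172 - 264/35) = sqrt(-6284/35) = 2*I*sqrt(54985)/35 ≈ 13.399*I)
M(K) = 2*I*sqrt(54985)/35
M(p) - (-119564 - 1*(-246768)) = 2*I*sqrt(54985)/35 - (-119564 - 1*(-246768)) = 2*I*sqrt(54985)/35 - (-119564 + 246768) = 2*I*sqrt(54985)/35 - 1*127204 = 2*I*sqrt(54985)/35 - 127204 = -127204 + 2*I*sqrt(54985)/35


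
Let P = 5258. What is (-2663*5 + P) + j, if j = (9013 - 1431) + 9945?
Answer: 9470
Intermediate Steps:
j = 17527 (j = 7582 + 9945 = 17527)
(-2663*5 + P) + j = (-2663*5 + 5258) + 17527 = (-13315 + 5258) + 17527 = -8057 + 17527 = 9470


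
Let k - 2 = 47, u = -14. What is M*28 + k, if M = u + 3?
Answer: -259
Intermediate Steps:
k = 49 (k = 2 + 47 = 49)
M = -11 (M = -14 + 3 = -11)
M*28 + k = -11*28 + 49 = -308 + 49 = -259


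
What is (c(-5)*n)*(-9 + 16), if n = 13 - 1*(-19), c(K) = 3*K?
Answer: -3360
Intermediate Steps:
n = 32 (n = 13 + 19 = 32)
(c(-5)*n)*(-9 + 16) = ((3*(-5))*32)*(-9 + 16) = -15*32*7 = -480*7 = -3360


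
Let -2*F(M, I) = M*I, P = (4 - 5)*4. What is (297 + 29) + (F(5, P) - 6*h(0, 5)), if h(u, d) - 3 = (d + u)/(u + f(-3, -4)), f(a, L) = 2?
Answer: 303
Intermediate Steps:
h(u, d) = 3 + (d + u)/(2 + u) (h(u, d) = 3 + (d + u)/(u + 2) = 3 + (d + u)/(2 + u))
P = -4 (P = -1*4 = -4)
F(M, I) = -I*M/2 (F(M, I) = -M*I/2 = -I*M/2)
(297 + 29) + (F(5, P) - 6*h(0, 5)) = (297 + 29) + (-1/2*(-4)*5 - 6*(6 + 5 + 4*0)/(2 + 0)) = 326 + (10 - 6*(6 + 5 + 0)/2) = 326 + (10 - 3*11) = 326 + (10 - 6*11/2) = 326 + (10 - 33) = 326 - 23 = 303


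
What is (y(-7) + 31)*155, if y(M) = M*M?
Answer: 12400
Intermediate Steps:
y(M) = M**2
(y(-7) + 31)*155 = ((-7)**2 + 31)*155 = (49 + 31)*155 = 80*155 = 12400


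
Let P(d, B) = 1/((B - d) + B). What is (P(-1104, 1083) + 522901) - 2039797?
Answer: -4960249919/3270 ≈ -1.5169e+6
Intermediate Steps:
P(d, B) = 1/(-d + 2*B)
(P(-1104, 1083) + 522901) - 2039797 = (1/(-1*(-1104) + 2*1083) + 522901) - 2039797 = (1/(1104 + 2166) + 522901) - 2039797 = (1/3270 + 522901) - 2039797 = 1709886271/3270 - 2039797 = -4960249919/3270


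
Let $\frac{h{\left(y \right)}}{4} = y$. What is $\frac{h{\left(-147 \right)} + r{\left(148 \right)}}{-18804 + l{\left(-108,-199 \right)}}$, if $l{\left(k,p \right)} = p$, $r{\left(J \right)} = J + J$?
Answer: $\frac{292}{19003} \approx 0.015366$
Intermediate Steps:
$h{\left(y \right)} = 4 y$
$r{\left(J \right)} = 2 J$
$\frac{h{\left(-147 \right)} + r{\left(148 \right)}}{-18804 + l{\left(-108,-199 \right)}} = \frac{4 \left(-147\right) + 2 \cdot 148}{-18804 - 199} = \frac{-588 + 296}{-19003} = \left(-292\right) \left(- \frac{1}{19003}\right) = \frac{292}{19003}$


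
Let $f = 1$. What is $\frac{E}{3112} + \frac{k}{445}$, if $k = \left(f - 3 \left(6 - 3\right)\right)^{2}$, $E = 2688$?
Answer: $\frac{174416}{173105} \approx 1.0076$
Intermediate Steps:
$k = 64$ ($k = \left(1 - 3 \left(6 - 3\right)\right)^{2} = \left(1 - 9\right)^{2} = \left(-8\right)^{2} = 64$)
$\frac{E}{3112} + \frac{k}{445} = \frac{2688}{3112} + \frac{64}{445} = 2688 \cdot \frac{1}{3112} + 64 \cdot \frac{1}{445} = \frac{336}{389} + \frac{64}{445} = \frac{174416}{173105}$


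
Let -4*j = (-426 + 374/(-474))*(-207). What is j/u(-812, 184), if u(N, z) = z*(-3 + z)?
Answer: -303447/457568 ≈ -0.66317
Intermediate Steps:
j = -6979281/316 (j = -(-426 + 374/(-474))*(-207)/4 = -(-426 + 374*(-1/474))*(-207)/4 = -(-426 - 187/237)*(-207)/4 = -(-101149)*(-207)/948 = -¼*6979281/79 = -6979281/316 ≈ -22086.)
j/u(-812, 184) = -6979281*1/(184*(-3 + 184))/316 = -6979281/(316*(184*181)) = -6979281/316/33304 = -6979281/316*1/33304 = -303447/457568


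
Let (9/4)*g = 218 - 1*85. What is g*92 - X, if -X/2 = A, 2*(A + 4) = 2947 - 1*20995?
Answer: -113560/9 ≈ -12618.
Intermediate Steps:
g = 532/9 (g = 4*(218 - 1*85)/9 = 4*(218 - 85)/9 = (4/9)*133 = 532/9 ≈ 59.111)
A = -9028 (A = -4 + (2947 - 1*20995)/2 = -4 + (2947 - 20995)/2 = -4 + (½)*(-18048) = -4 - 9024 = -9028)
X = 18056 (X = -2*(-9028) = 18056)
g*92 - X = (532/9)*92 - 1*18056 = 48944/9 - 18056 = -113560/9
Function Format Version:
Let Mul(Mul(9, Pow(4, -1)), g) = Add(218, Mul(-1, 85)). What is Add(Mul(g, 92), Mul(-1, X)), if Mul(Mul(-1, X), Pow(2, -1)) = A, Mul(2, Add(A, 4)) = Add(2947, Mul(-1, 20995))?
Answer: Rational(-113560, 9) ≈ -12618.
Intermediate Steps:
g = Rational(532, 9) (g = Mul(Rational(4, 9), Add(218, Mul(-1, 85))) = Mul(Rational(4, 9), Add(218, -85)) = Mul(Rational(4, 9), 133) = Rational(532, 9) ≈ 59.111)
A = -9028 (A = Add(-4, Mul(Rational(1, 2), Add(2947, Mul(-1, 20995)))) = Add(-4, Mul(Rational(1, 2), Add(2947, -20995))) = Add(-4, Mul(Rational(1, 2), -18048)) = Add(-4, -9024) = -9028)
X = 18056 (X = Mul(-2, -9028) = 18056)
Add(Mul(g, 92), Mul(-1, X)) = Add(Mul(Rational(532, 9), 92), Mul(-1, 18056)) = Add(Rational(48944, 9), -18056) = Rational(-113560, 9)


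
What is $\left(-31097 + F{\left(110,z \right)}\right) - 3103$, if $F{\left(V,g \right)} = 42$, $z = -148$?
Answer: $-34158$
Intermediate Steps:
$\left(-31097 + F{\left(110,z \right)}\right) - 3103 = \left(-31097 + 42\right) - 3103 = -31055 - 3103 = -34158$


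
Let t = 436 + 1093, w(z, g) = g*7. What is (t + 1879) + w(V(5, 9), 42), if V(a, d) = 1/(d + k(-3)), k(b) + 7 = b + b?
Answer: 3702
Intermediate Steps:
k(b) = -7 + 2*b (k(b) = -7 + (b + b) = -7 + 2*b)
V(a, d) = 1/(-13 + d) (V(a, d) = 1/(d + (-7 + 2*(-3))) = 1/(d + (-7 - 6)) = 1/(d - 13) = 1/(-13 + d))
w(z, g) = 7*g
t = 1529
(t + 1879) + w(V(5, 9), 42) = (1529 + 1879) + 7*42 = 3408 + 294 = 3702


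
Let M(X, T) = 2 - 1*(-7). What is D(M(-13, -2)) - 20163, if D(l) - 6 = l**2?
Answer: -20076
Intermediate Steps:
M(X, T) = 9 (M(X, T) = 2 + 7 = 9)
D(l) = 6 + l**2
D(M(-13, -2)) - 20163 = (6 + 9**2) - 20163 = (6 + 81) - 20163 = 87 - 20163 = -20076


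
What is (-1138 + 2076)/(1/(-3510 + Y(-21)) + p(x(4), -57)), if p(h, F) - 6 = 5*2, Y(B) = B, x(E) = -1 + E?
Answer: 3312078/56495 ≈ 58.626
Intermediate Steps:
p(h, F) = 16 (p(h, F) = 6 + 5*2 = 6 + 10 = 16)
(-1138 + 2076)/(1/(-3510 + Y(-21)) + p(x(4), -57)) = (-1138 + 2076)/(1/(-3510 - 21) + 16) = 938/(1/(-3531) + 16) = 938/(-1/3531 + 16) = 938/(56495/3531) = 938*(3531/56495) = 3312078/56495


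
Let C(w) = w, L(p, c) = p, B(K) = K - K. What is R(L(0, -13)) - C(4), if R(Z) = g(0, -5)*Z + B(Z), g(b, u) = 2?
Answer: -4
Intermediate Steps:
B(K) = 0
R(Z) = 2*Z (R(Z) = 2*Z + 0 = 2*Z)
R(L(0, -13)) - C(4) = 2*0 - 1*4 = 0 - 4 = -4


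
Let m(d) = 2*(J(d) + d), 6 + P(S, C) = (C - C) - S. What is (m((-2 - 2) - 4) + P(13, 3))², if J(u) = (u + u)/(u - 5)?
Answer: 178929/169 ≈ 1058.8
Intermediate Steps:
J(u) = 2*u/(-5 + u) (J(u) = (2*u)/(-5 + u) = 2*u/(-5 + u))
P(S, C) = -6 - S (P(S, C) = -6 + ((C - C) - S) = -6 + (0 - S) = -6 - S)
m(d) = 2*d + 4*d/(-5 + d) (m(d) = 2*(2*d/(-5 + d) + d) = 2*(d + 2*d/(-5 + d)) = 2*d + 4*d/(-5 + d))
(m((-2 - 2) - 4) + P(13, 3))² = (2*((-2 - 2) - 4)*(-3 + ((-2 - 2) - 4))/(-5 + ((-2 - 2) - 4)) + (-6 - 1*13))² = (2*(-4 - 4)*(-3 + (-4 - 4))/(-5 + (-4 - 4)) + (-6 - 13))² = (2*(-8)*(-3 - 8)/(-5 - 8) - 19)² = (2*(-8)*(-11)/(-13) - 19)² = (2*(-8)*(-1/13)*(-11) - 19)² = (-176/13 - 19)² = (-423/13)² = 178929/169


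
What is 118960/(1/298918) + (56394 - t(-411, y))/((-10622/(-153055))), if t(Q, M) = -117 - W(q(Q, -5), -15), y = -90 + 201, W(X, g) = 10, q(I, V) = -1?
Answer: 377719379065815/10622 ≈ 3.5560e+10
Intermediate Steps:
y = 111
t(Q, M) = -127 (t(Q, M) = -117 - 1*10 = -117 - 10 = -127)
118960/(1/298918) + (56394 - t(-411, y))/((-10622/(-153055))) = 118960/(1/298918) + (56394 - 1*(-127))/((-10622/(-153055))) = 118960/(1/298918) + (56394 + 127)/((-10622*(-1/153055))) = 118960*298918 + 56521/(10622/153055) = 35559285280 + 56521*(153055/10622) = 35559285280 + 8650821655/10622 = 377719379065815/10622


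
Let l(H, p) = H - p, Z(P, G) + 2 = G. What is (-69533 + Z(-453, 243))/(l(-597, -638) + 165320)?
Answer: -69292/165361 ≈ -0.41903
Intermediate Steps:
Z(P, G) = -2 + G
(-69533 + Z(-453, 243))/(l(-597, -638) + 165320) = (-69533 + (-2 + 243))/((-597 - 1*(-638)) + 165320) = (-69533 + 241)/((-597 + 638) + 165320) = -69292/(41 + 165320) = -69292/165361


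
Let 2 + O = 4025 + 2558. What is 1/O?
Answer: 1/6581 ≈ 0.00015195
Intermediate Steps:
O = 6581 (O = -2 + (4025 + 2558) = -2 + 6583 = 6581)
1/O = 1/6581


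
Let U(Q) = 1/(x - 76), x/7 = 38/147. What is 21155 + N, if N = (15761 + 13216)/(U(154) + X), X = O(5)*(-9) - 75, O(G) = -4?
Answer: 413572733/20261 ≈ 20412.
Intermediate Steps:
x = 38/21 (x = 7*(38/147) = 38/21 ≈ 1.8095)
U(Q) = -21/1558 (U(Q) = 1/(38/21 - 76) = 1/(-1558/21) = -21/1558)
X = -39 (X = -4*(-9) - 75 = 36 - 75 = -39)
N = -15048722/20261 (N = (15761 + 13216)/(-21/1558 - 39) = 28977/(-60783/1558) = 28977*(-1558/60783) = -15048722/20261 ≈ -742.74)
21155 + N = 21155 - 15048722/20261 = 413572733/20261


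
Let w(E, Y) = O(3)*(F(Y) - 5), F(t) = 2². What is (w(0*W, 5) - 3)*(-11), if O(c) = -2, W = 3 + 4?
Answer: 11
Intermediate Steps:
W = 7
F(t) = 4
w(E, Y) = 2 (w(E, Y) = -2*(4 - 5) = -2*(-1) = 2)
(w(0*W, 5) - 3)*(-11) = (2 - 3)*(-11) = -1*(-11) = 11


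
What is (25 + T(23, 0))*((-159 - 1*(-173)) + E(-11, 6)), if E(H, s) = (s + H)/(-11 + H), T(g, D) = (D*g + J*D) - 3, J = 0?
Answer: 313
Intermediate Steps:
T(g, D) = -3 + D*g (T(g, D) = (D*g + 0*D) - 3 = (D*g + 0) - 3 = D*g - 3 = -3 + D*g)
E(H, s) = (H + s)/(-11 + H)
(25 + T(23, 0))*((-159 - 1*(-173)) + E(-11, 6)) = (25 + (-3 + 0*23))*((-159 - 1*(-173)) + (-11 + 6)/(-11 - 11)) = (25 + (-3 + 0))*((-159 + 173) - 5/(-22)) = (25 - 3)*(14 - 1/22*(-5)) = 22*(14 + 5/22) = 22*(313/22) = 313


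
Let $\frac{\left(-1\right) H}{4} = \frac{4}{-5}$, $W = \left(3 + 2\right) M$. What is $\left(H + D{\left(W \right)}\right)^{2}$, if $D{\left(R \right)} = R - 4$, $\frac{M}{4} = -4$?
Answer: $\frac{163216}{25} \approx 6528.6$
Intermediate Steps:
$M = -16$ ($M = 4 \left(-4\right) = -16$)
$W = -80$ ($W = \left(3 + 2\right) \left(-16\right) = 5 \left(-16\right) = -80$)
$H = \frac{16}{5}$ ($H = - 4 \frac{4}{-5} = - 4 \cdot 4 \left(- \frac{1}{5}\right) = \left(-4\right) \left(- \frac{4}{5}\right) = \frac{16}{5} \approx 3.2$)
$D{\left(R \right)} = -4 + R$
$\left(H + D{\left(W \right)}\right)^{2} = \left(\frac{16}{5} - 84\right)^{2} = \left(- \frac{404}{5}\right)^{2} = \frac{163216}{25}$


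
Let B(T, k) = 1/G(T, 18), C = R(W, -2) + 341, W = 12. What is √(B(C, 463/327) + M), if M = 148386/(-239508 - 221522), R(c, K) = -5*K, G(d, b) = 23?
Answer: 2*I*√1956280069945/5301845 ≈ 0.52762*I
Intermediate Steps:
M = -74193/230515 (M = 148386/(-461030) = 148386*(-1/461030) = -74193/230515 ≈ -0.32186)
C = 351 (C = -5*(-2) + 341 = 10 + 341 = 351)
B(T, k) = 1/23
√(B(C, 463/327) + M) = √(1/23 - 74193/230515) = √(-1475924/5301845) = 2*I*√1956280069945/5301845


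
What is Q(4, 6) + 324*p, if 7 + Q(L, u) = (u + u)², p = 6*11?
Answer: 21521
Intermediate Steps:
p = 66
Q(L, u) = -7 + 4*u² (Q(L, u) = -7 + (u + u)² = -7 + (2*u)² = -7 + 4*u²)
Q(4, 6) + 324*p = (-7 + 4*6²) + 324*66 = (-7 + 4*36) + 21384 = (-7 + 144) + 21384 = 137 + 21384 = 21521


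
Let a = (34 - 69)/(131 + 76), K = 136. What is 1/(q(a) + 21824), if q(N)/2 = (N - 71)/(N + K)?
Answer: 28117/613595944 ≈ 4.5823e-5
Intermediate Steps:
a = -35/207 ≈ -0.16908
q(N) = 2*(-71 + N)/(136 + N) (q(N) = 2*((N - 71)/(N + 136)) = 2*((-71 + N)/(136 + N)) = 2*(-71 + N)/(136 + N))
1/(q(a) + 21824) = 1/(2*(-71 - 35/207)/(136 - 35/207) + 21824) = 1/(2*(-14732/207)/(28117/207) + 21824) = 1/(2*(207/28117)*(-14732/207) + 21824) = 1/(-29464/28117 + 21824) = 1/(613595944/28117) = 28117/613595944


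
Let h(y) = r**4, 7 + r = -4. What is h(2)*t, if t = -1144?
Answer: -16749304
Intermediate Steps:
r = -11 (r = -7 - 4 = -11)
h(y) = 14641 (h(y) = (-11)**4 = 14641)
h(2)*t = 14641*(-1144) = -16749304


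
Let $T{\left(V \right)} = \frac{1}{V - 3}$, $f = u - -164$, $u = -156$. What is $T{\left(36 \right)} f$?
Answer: $\frac{8}{33} \approx 0.24242$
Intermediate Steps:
$f = 8$ ($f = -156 - -164 = -156 + 164 = 8$)
$T{\left(V \right)} = \frac{1}{-3 + V}$
$T{\left(36 \right)} f = \frac{1}{-3 + 36} \cdot 8 = \frac{1}{33} \cdot 8 = \frac{8}{33}$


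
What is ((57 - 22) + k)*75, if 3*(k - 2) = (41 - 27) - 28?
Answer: 2425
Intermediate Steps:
k = -8/3 (k = 2 + ((41 - 27) - 28)/3 = 2 + (14 - 28)/3 = 2 + (⅓)*(-14) = 2 - 14/3 = -8/3 ≈ -2.6667)
((57 - 22) + k)*75 = ((57 - 22) - 8/3)*75 = (35 - 8/3)*75 = (97/3)*75 = 2425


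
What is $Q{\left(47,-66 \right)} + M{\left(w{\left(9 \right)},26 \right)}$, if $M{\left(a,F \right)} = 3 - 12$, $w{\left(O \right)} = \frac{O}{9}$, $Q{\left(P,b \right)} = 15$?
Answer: $6$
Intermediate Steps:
$w{\left(O \right)} = \frac{O}{9}$ ($w{\left(O \right)} = O \frac{1}{9} = \frac{O}{9}$)
$M{\left(a,F \right)} = -9$ ($M{\left(a,F \right)} = 3 - 12 = -9$)
$Q{\left(47,-66 \right)} + M{\left(w{\left(9 \right)},26 \right)} = 15 - 9 = 6$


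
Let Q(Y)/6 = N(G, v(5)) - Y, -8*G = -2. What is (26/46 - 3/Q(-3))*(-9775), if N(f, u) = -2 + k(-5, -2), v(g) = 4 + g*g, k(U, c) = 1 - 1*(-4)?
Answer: -56525/12 ≈ -4710.4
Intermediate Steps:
k(U, c) = 5 (k(U, c) = 1 + 4 = 5)
v(g) = 4 + g²
G = ¼ (G = -⅛*(-2) = ¼ ≈ 0.25000)
N(f, u) = 3 (N(f, u) = -2 + 5 = 3)
Q(Y) = 18 - 6*Y (Q(Y) = 6*(3 - Y) = 18 - 6*Y)
(26/46 - 3/Q(-3))*(-9775) = (26/46 - 3/(18 - 6*(-3)))*(-9775) = (26*(1/46) - 3/(18 + 18))*(-9775) = (13/23 - 3/36)*(-9775) = (13/23 - 3*1/36)*(-9775) = (13/23 - 1/12)*(-9775) = (133/276)*(-9775) = -56525/12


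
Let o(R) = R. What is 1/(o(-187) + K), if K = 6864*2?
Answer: 1/13541 ≈ 7.3850e-5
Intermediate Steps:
K = 13728
1/(o(-187) + K) = 1/(-187 + 13728) = 1/13541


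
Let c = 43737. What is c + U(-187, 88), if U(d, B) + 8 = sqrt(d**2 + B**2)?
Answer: 43729 + 11*sqrt(353) ≈ 43936.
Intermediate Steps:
U(d, B) = -8 + sqrt(B**2 + d**2) (U(d, B) = -8 + sqrt(d**2 + B**2) = -8 + sqrt(B**2 + d**2))
c + U(-187, 88) = 43737 + (-8 + sqrt(88**2 + (-187)**2)) = 43737 + (-8 + sqrt(7744 + 34969)) = 43737 + (-8 + sqrt(42713)) = 43737 + (-8 + 11*sqrt(353)) = 43729 + 11*sqrt(353)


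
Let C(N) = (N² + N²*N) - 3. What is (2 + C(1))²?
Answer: 1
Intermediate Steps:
C(N) = -3 + N² + N³ (C(N) = (N² + N³) - 3 = -3 + N² + N³)
(2 + C(1))² = (2 + (-3 + 1² + 1³))² = (2 + (-3 + 1 + 1))² = (2 - 1)² = 1² = 1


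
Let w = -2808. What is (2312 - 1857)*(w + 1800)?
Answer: -458640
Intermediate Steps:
(2312 - 1857)*(w + 1800) = (2312 - 1857)*(-2808 + 1800) = 455*(-1008) = -458640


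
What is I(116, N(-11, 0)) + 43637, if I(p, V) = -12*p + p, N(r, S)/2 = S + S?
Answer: 42361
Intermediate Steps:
N(r, S) = 4*S (N(r, S) = 2*(S + S) = 2*(2*S) = 4*S)
I(p, V) = -11*p
I(116, N(-11, 0)) + 43637 = -11*116 + 43637 = -1276 + 43637 = 42361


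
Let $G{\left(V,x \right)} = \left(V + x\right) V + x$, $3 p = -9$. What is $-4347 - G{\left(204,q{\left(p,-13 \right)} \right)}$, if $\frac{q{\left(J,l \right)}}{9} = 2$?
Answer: $-49653$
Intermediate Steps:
$p = -3$ ($p = \frac{1}{3} \left(-9\right) = -3$)
$q{\left(J,l \right)} = 18$ ($q{\left(J,l \right)} = 9 \cdot 2 = 18$)
$G{\left(V,x \right)} = x + V \left(V + x\right)$ ($G{\left(V,x \right)} = V \left(V + x\right) + x = x + V \left(V + x\right)$)
$-4347 - G{\left(204,q{\left(p,-13 \right)} \right)} = -4347 - \left(18 + 204^{2} + 204 \cdot 18\right) = -4347 - \left(18 + 41616 + 3672\right) = -4347 - 45306 = -49653$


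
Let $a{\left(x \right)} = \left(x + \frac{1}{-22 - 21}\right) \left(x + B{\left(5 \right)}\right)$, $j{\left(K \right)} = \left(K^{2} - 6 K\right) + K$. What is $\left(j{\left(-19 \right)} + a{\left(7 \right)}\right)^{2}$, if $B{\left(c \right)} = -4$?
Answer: $\frac{420578064}{1849} \approx 2.2746 \cdot 10^{5}$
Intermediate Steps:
$j{\left(K \right)} = K^{2} - 5 K$
$a{\left(x \right)} = \left(-4 + x\right) \left(- \frac{1}{43} + x\right)$ ($a{\left(x \right)} = \left(x + \frac{1}{-22 - 21}\right) \left(x - 4\right) = \left(x + \frac{1}{-43}\right) \left(-4 + x\right) = \left(x - \frac{1}{43}\right) \left(-4 + x\right) = \left(- \frac{1}{43} + x\right) \left(-4 + x\right) = \left(-4 + x\right) \left(- \frac{1}{43} + x\right)$)
$\left(j{\left(-19 \right)} + a{\left(7 \right)}\right)^{2} = \left(- 19 \left(-5 - 19\right) + \left(\frac{4}{43} + 7^{2} - \frac{1211}{43}\right)\right)^{2} = \left(\left(-19\right) \left(-24\right) + \left(\frac{4}{43} + 49 - \frac{1211}{43}\right)\right)^{2} = \left(456 + \frac{900}{43}\right)^{2} = \left(\frac{20508}{43}\right)^{2} = \frac{420578064}{1849}$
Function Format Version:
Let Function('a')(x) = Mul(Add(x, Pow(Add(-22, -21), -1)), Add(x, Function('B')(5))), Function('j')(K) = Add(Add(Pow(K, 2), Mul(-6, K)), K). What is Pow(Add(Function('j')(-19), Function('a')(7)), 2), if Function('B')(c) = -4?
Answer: Rational(420578064, 1849) ≈ 2.2746e+5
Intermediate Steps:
Function('j')(K) = Add(Pow(K, 2), Mul(-5, K))
Function('a')(x) = Mul(Add(-4, x), Add(Rational(-1, 43), x)) (Function('a')(x) = Mul(Add(x, Pow(Add(-22, -21), -1)), Add(x, -4)) = Mul(Add(x, Pow(-43, -1)), Add(-4, x)) = Mul(Add(x, Rational(-1, 43)), Add(-4, x)) = Mul(Add(Rational(-1, 43), x), Add(-4, x)) = Mul(Add(-4, x), Add(Rational(-1, 43), x)))
Pow(Add(Function('j')(-19), Function('a')(7)), 2) = Pow(Add(Mul(-19, Add(-5, -19)), Add(Rational(4, 43), Pow(7, 2), Mul(Rational(-173, 43), 7))), 2) = Pow(Add(Mul(-19, -24), Add(Rational(4, 43), 49, Rational(-1211, 43))), 2) = Pow(Add(456, Rational(900, 43)), 2) = Pow(Rational(20508, 43), 2) = Rational(420578064, 1849)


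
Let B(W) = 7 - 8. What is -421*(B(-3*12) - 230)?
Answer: 97251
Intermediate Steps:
B(W) = -1
-421*(B(-3*12) - 230) = -421*(-1 - 230) = -421*(-231) = 97251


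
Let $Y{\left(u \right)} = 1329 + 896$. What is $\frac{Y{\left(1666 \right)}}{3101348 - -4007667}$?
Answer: $\frac{445}{1421803} \approx 0.00031298$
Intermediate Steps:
$Y{\left(u \right)} = 2225$
$\frac{Y{\left(1666 \right)}}{3101348 - -4007667} = \frac{2225}{3101348 - -4007667} = \frac{2225}{3101348 + 4007667} = \frac{2225}{7109015} = 2225 \cdot \frac{1}{7109015} = \frac{445}{1421803}$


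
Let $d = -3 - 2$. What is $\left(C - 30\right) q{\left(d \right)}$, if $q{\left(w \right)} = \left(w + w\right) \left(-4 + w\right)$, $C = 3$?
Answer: $-2430$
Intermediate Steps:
$d = -5$
$q{\left(w \right)} = 2 w \left(-4 + w\right)$
$\left(C - 30\right) q{\left(d \right)} = \left(3 - 30\right) 2 \left(-5\right) \left(-4 - 5\right) = \left(3 - 30\right) 2 \left(-5\right) \left(-9\right) = \left(-27\right) 90 = -2430$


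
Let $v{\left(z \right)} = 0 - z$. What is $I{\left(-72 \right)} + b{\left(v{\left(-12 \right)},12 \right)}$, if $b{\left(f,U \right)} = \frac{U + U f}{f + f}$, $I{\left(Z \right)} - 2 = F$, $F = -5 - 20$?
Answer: $- \frac{33}{2} \approx -16.5$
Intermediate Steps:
$v{\left(z \right)} = - z$
$F = -25$ ($F = -5 - 20 = -25$)
$I{\left(Z \right)} = -23$ ($I{\left(Z \right)} = 2 - 25 = -23$)
$b{\left(f,U \right)} = \frac{U + U f}{2 f}$
$I{\left(-72 \right)} + b{\left(v{\left(-12 \right)},12 \right)} = -23 + \frac{1}{2} \cdot 12 \frac{1}{\left(-1\right) \left(-12\right)} \left(1 - -12\right) = -23 + \frac{1}{2} \cdot 12 \cdot \frac{1}{12} \left(1 + 12\right) = -23 + \frac{1}{2} \cdot 12 \cdot \frac{1}{12} \cdot 13 = -23 + \frac{13}{2} = - \frac{33}{2}$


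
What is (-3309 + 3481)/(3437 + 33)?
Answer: 86/1735 ≈ 0.049568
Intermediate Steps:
(-3309 + 3481)/(3437 + 33) = 172/3470 = 172*(1/3470) = 86/1735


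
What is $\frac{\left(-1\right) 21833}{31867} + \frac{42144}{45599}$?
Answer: $\frac{347439881}{1453103333} \approx 0.2391$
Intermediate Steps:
$\frac{\left(-1\right) 21833}{31867} + \frac{42144}{45599} = \left(-21833\right) \frac{1}{31867} + 42144 \cdot \frac{1}{45599} = - \frac{21833}{31867} + \frac{42144}{45599} = \frac{347439881}{1453103333}$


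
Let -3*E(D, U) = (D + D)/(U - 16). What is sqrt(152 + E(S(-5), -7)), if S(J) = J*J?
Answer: sqrt(727122)/69 ≈ 12.358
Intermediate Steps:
S(J) = J**2
E(D, U) = -2*D/(3*(-16 + U)) (E(D, U) = -(D + D)/(3*(U - 16)) = -2*D/(3*(-16 + U)))
sqrt(152 + E(S(-5), -7)) = sqrt(152 - 2*(-5)**2/(-48 + 3*(-7))) = sqrt(152 - 2*25/(-48 - 21)) = sqrt(152 - 2*25/(-69)) = sqrt(152 - 2*25*(-1/69)) = sqrt(152 + 50/69) = sqrt(10538/69) = sqrt(727122)/69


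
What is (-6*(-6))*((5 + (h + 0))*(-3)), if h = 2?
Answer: -756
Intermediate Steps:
(-6*(-6))*((5 + (h + 0))*(-3)) = (-6*(-6))*((5 + (2 + 0))*(-3)) = 36*((5 + 2)*(-3)) = 36*(7*(-3)) = 36*(-21) = -756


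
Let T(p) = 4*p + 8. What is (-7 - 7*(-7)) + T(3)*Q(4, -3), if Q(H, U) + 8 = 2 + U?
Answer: -138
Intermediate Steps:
Q(H, U) = -6 + U (Q(H, U) = -8 + (2 + U) = -6 + U)
T(p) = 8 + 4*p
(-7 - 7*(-7)) + T(3)*Q(4, -3) = (-7 - 7*(-7)) + (8 + 4*3)*(-6 - 3) = (-7 + 49) + (8 + 12)*(-9) = 42 + 20*(-9) = 42 - 180 = -138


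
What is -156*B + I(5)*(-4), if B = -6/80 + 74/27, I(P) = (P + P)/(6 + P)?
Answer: -415297/990 ≈ -419.49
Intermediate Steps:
I(P) = 2*P/(6 + P) (I(P) = (2*P)/(6 + P) = 2*P/(6 + P))
B = 2879/1080 (B = -6*1/80 + 74*(1/27) = -3/40 + 74/27 = 2879/1080 ≈ 2.6657)
-156*B + I(5)*(-4) = -156*2879/1080 + (2*5/(6 + 5))*(-4) = -37427/90 + (2*5/11)*(-4) = -37427/90 + (2*5*(1/11))*(-4) = -37427/90 + (10/11)*(-4) = -37427/90 - 40/11 = -415297/990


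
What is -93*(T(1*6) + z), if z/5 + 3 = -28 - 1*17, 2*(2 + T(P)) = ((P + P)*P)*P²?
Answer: -98022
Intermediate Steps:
T(P) = -2 + P⁴ (T(P) = -2 + (((P + P)*P)*P²)/2 = -2 + (((2*P)*P)*P²)/2 = -2 + ((2*P²)*P²)/2 = -2 + (2*P⁴)/2 = -2 + P⁴)
z = -240 (z = -15 + 5*(-28 - 1*17) = -15 + 5*(-28 - 17) = -15 + 5*(-45) = -15 - 225 = -240)
-93*(T(1*6) + z) = -93*((-2 + (1*6)⁴) - 240) = -93*((-2 + 6⁴) - 240) = -93*((-2 + 1296) - 240) = -93*(1294 - 240) = -93*1054 = -98022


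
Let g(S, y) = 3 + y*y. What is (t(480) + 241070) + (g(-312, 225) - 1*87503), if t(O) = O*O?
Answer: 434595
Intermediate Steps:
g(S, y) = 3 + y**2
t(O) = O**2
(t(480) + 241070) + (g(-312, 225) - 1*87503) = (480**2 + 241070) + ((3 + 225**2) - 1*87503) = (230400 + 241070) + ((3 + 50625) - 87503) = 471470 + (50628 - 87503) = 471470 - 36875 = 434595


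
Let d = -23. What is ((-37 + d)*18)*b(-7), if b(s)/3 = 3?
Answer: -9720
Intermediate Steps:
b(s) = 9 (b(s) = 3*3 = 9)
((-37 + d)*18)*b(-7) = ((-37 - 23)*18)*9 = -60*18*9 = -1080*9 = -9720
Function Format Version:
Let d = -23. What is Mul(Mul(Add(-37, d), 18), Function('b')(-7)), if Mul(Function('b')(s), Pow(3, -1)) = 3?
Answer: -9720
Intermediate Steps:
Function('b')(s) = 9 (Function('b')(s) = Mul(3, 3) = 9)
Mul(Mul(Add(-37, d), 18), Function('b')(-7)) = Mul(Mul(Add(-37, -23), 18), 9) = Mul(Mul(-60, 18), 9) = Mul(-1080, 9) = -9720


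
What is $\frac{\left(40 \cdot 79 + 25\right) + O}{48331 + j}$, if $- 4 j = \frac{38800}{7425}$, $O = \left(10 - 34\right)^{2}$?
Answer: $\frac{1117017}{14353919} \approx 0.07782$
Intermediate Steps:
$O = 576$ ($O = \left(-24\right)^{2} = 576$)
$j = - \frac{388}{297}$ ($j = - \frac{38800 \cdot \frac{1}{7425}}{4} = \left(- \frac{1}{4}\right) \frac{1552}{297} = - \frac{388}{297} \approx -1.3064$)
$\frac{\left(40 \cdot 79 + 25\right) + O}{48331 + j} = \frac{\left(40 \cdot 79 + 25\right) + 576}{48331 - \frac{388}{297}} = \frac{\left(3160 + 25\right) + 576}{\frac{14353919}{297}} = \left(3185 + 576\right) \frac{297}{14353919} = 3761 \cdot \frac{297}{14353919} = \frac{1117017}{14353919}$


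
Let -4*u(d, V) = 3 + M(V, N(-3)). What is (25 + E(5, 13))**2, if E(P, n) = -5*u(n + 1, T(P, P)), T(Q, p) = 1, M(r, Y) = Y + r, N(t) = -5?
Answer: 9025/16 ≈ 564.06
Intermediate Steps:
u(d, V) = 1/2 - V/4 (u(d, V) = -(3 + (-5 + V))/4 = -(-2 + V)/4 = 1/2 - V/4)
E(P, n) = -5/4 (E(P, n) = -5*(1/2 - 1/4*1) = -5*(1/2 - 1/4) = -5*1/4 = -5/4)
(25 + E(5, 13))**2 = (25 - 5/4)**2 = (95/4)**2 = 9025/16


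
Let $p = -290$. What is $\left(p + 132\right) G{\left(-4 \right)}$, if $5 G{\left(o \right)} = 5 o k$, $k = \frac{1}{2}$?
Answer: $316$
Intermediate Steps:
$k = \frac{1}{2} \approx 0.5$
$G{\left(o \right)} = \frac{o}{2}$ ($G{\left(o \right)} = \frac{5 o \frac{1}{2}}{5} = \frac{\frac{5}{2} o}{5} = \frac{o}{2}$)
$\left(p + 132\right) G{\left(-4 \right)} = \left(-290 + 132\right) \frac{1}{2} \left(-4\right) = \left(-158\right) \left(-2\right) = 316$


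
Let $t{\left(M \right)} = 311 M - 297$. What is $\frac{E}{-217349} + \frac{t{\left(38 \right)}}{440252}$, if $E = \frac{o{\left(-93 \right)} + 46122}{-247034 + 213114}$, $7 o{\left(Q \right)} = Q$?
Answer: $\frac{148677583973383}{5680059384433280} \approx 0.026175$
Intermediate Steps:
$o{\left(Q \right)} = \frac{Q}{7}$
$t{\left(M \right)} = -297 + 311 M$
$E = - \frac{322761}{237440}$ ($E = \frac{\frac{1}{7} \left(-93\right) + 46122}{-247034 + 213114} = \frac{- \frac{93}{7} + 46122}{-33920} = \frac{322761}{7} \left(- \frac{1}{33920}\right) = - \frac{322761}{237440} \approx -1.3593$)
$\frac{E}{-217349} + \frac{t{\left(38 \right)}}{440252} = - \frac{322761}{237440 \left(-217349\right)} + \frac{-297 + 311 \cdot 38}{440252} = \left(- \frac{322761}{237440}\right) \left(- \frac{1}{217349}\right) + \left(-297 + 11818\right) \frac{1}{440252} = \frac{322761}{51607346560} + 11521 \cdot \frac{1}{440252} = \frac{322761}{51607346560} + \frac{11521}{440252} = \frac{148677583973383}{5680059384433280}$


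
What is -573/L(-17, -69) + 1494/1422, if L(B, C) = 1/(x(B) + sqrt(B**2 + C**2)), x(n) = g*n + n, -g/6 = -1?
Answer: 5386856/79 - 2865*sqrt(202) ≈ 27469.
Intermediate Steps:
g = 6 (g = -6*(-1) = 6)
x(n) = 7*n (x(n) = 6*n + n = 7*n)
L(B, C) = 1/(sqrt(B**2 + C**2) + 7*B) (L(B, C) = 1/(7*B + sqrt(B**2 + C**2)) = 1/(sqrt(B**2 + C**2) + 7*B))
-573/L(-17, -69) + 1494/1422 = -(-68187 + 573*sqrt((-17)**2 + (-69)**2)) + 1494/1422 = -(-68187 + 573*sqrt(289 + 4761)) + 1494*(1/1422) = -(-68187 + 2865*sqrt(202)) + 83/79 = -573*(-119 + 5*sqrt(202)) + 83/79 = (68187 - 2865*sqrt(202)) + 83/79 = 5386856/79 - 2865*sqrt(202)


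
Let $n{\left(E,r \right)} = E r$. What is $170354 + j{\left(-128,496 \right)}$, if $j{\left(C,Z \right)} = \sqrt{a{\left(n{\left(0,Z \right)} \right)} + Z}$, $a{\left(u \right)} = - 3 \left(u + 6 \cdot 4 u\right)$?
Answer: $170354 + 4 \sqrt{31} \approx 1.7038 \cdot 10^{5}$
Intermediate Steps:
$a{\left(u \right)} = - 75 u$ ($a{\left(u \right)} = - 3 \left(u + 24 u\right) = - 3 \cdot 25 u = - 75 u$)
$j{\left(C,Z \right)} = \sqrt{Z}$ ($j{\left(C,Z \right)} = \sqrt{- 75 \cdot 0 Z + Z} = \sqrt{\left(-75\right) 0 + Z} = \sqrt{0 + Z} = \sqrt{Z}$)
$170354 + j{\left(-128,496 \right)} = 170354 + \sqrt{496} = 170354 + 4 \sqrt{31}$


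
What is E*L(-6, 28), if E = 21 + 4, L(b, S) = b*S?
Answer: -4200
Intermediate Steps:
L(b, S) = S*b
E = 25
E*L(-6, 28) = 25*(28*(-6)) = 25*(-168) = -4200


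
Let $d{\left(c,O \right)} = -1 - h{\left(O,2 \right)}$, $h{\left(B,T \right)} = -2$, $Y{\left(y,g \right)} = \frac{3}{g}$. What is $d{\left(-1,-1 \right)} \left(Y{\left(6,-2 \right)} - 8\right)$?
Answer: $- \frac{19}{2} \approx -9.5$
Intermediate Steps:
$d{\left(c,O \right)} = 1$ ($d{\left(c,O \right)} = -1 - -2 = -1 + 2 = 1$)
$d{\left(-1,-1 \right)} \left(Y{\left(6,-2 \right)} - 8\right) = 1 \left(\frac{3}{-2} - 8\right) = 1 \left(3 \left(- \frac{1}{2}\right) - 8\right) = 1 \left(- \frac{3}{2} - 8\right) = 1 \left(- \frac{19}{2}\right) = - \frac{19}{2}$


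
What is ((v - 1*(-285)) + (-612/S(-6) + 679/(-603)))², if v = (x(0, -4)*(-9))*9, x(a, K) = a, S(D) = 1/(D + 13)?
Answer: 5818110629776/363609 ≈ 1.6001e+7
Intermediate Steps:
S(D) = 1/(13 + D)
v = 0 (v = (0*(-9))*9 = 0*9 = 0)
((v - 1*(-285)) + (-612/S(-6) + 679/(-603)))² = ((0 - 1*(-285)) + (-612/(1/(13 - 6)) + 679/(-603)))² = ((0 + 285) + (-612/(1/7) + 679*(-1/603)))² = (285 + (-612/⅐ - 679/603))² = (285 + (-612*7 - 679/603))² = (285 + (-4284 - 679/603))² = (285 - 2583931/603)² = (-2412076/603)² = 5818110629776/363609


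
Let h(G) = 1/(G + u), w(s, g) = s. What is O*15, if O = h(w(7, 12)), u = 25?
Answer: 15/32 ≈ 0.46875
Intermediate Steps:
h(G) = 1/(25 + G) (h(G) = 1/(G + 25) = 1/(25 + G))
O = 1/32 (O = 1/(25 + 7) = 1/32 ≈ 0.031250)
O*15 = (1/32)*15 = 15/32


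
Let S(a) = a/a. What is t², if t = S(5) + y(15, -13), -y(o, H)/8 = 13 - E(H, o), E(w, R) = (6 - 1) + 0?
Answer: 3969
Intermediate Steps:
E(w, R) = 5 (E(w, R) = 5 + 0 = 5)
S(a) = 1
y(o, H) = -64 (y(o, H) = -8*(13 - 1*5) = -8*(13 - 5) = -8*8 = -64)
t = -63 (t = 1 - 64 = -63)
t² = (-63)² = 3969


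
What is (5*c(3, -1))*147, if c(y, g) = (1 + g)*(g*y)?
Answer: 0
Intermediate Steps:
c(y, g) = g*y*(1 + g)
(5*c(3, -1))*147 = (5*(-1*3*(1 - 1)))*147 = (5*(-1*3*0))*147 = (5*0)*147 = 0*147 = 0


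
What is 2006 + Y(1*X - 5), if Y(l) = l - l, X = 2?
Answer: 2006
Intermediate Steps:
Y(l) = 0
2006 + Y(1*X - 5) = 2006 + 0 = 2006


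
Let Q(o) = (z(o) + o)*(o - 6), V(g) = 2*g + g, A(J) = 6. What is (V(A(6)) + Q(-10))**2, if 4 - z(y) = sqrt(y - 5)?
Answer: 9156 + 3648*I*sqrt(15) ≈ 9156.0 + 14129.0*I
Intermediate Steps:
z(y) = 4 - sqrt(-5 + y) (z(y) = 4 - sqrt(y - 5) = 4 - sqrt(-5 + y))
V(g) = 3*g
Q(o) = (-6 + o)*(4 + o - sqrt(-5 + o)) (Q(o) = ((4 - sqrt(-5 + o)) + o)*(o - 6) = (4 + o - sqrt(-5 + o))*(-6 + o) = (-6 + o)*(4 + o - sqrt(-5 + o)))
(V(A(6)) + Q(-10))**2 = (3*6 + (-24 + (-10)**2 - 2*(-10) + 6*sqrt(-5 - 10) - 1*(-10)*sqrt(-5 - 10)))**2 = (18 + (-24 + 100 + 20 + 6*sqrt(-15) - 1*(-10)*sqrt(-15)))**2 = (18 + (-24 + 100 + 20 + 6*(I*sqrt(15)) - 1*(-10)*I*sqrt(15)))**2 = (18 + (-24 + 100 + 20 + 6*I*sqrt(15) + 10*I*sqrt(15)))**2 = (18 + (96 + 16*I*sqrt(15)))**2 = (114 + 16*I*sqrt(15))**2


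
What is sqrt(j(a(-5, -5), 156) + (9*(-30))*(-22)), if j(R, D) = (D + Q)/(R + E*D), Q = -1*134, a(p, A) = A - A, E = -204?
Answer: sqrt(41776632898)/2652 ≈ 77.071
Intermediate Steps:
a(p, A) = 0
Q = -134
j(R, D) = (-134 + D)/(R - 204*D) (j(R, D) = (D - 134)/(R - 204*D) = (-134 + D)/(R - 204*D))
sqrt(j(a(-5, -5), 156) + (9*(-30))*(-22)) = sqrt((-134 + 156)/(0 - 204*156) + (9*(-30))*(-22)) = sqrt(22/(0 - 31824) - 270*(-22)) = sqrt(22/(-31824) + 5940) = sqrt(-1/31824*22 + 5940) = sqrt(-11/15912 + 5940) = sqrt(94517269/15912) = sqrt(41776632898)/2652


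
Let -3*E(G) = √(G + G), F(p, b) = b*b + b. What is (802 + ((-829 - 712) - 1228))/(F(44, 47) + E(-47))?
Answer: -424872/487297 - 5901*I*√94/45805918 ≈ -0.8719 - 0.001249*I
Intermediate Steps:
F(p, b) = b + b² (F(p, b) = b² + b = b + b²)
E(G) = -√2*√G/3 (E(G) = -√(G + G)/3 = -√2*√G/3)
(802 + ((-829 - 712) - 1228))/(F(44, 47) + E(-47)) = (802 + ((-829 - 712) - 1228))/(47*(1 + 47) - √2*√(-47)/3) = (802 + (-1541 - 1228))/(47*48 - √2*I*√47/3) = (802 - 2769)/(2256 - I*√94/3) = -1967/(2256 - I*√94/3)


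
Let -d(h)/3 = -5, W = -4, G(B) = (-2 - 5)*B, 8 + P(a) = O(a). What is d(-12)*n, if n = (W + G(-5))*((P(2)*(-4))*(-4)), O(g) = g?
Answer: -44640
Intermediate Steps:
P(a) = -8 + a
G(B) = -7*B
d(h) = 15 (d(h) = -3*(-5) = 15)
n = -2976 (n = (-4 - 7*(-5))*(((-8 + 2)*(-4))*(-4)) = (-4 + 35)*(-6*(-4)*(-4)) = 31*(24*(-4)) = 31*(-96) = -2976)
d(-12)*n = 15*(-2976) = -44640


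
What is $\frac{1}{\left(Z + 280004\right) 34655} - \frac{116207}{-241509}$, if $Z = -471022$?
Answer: $\frac{769258823258021}{1598724080344110} \approx 0.48117$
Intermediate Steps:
$\frac{1}{\left(Z + 280004\right) 34655} - \frac{116207}{-241509} = \frac{1}{\left(-471022 + 280004\right) 34655} - \frac{116207}{-241509} = \frac{1}{-191018} \cdot \frac{1}{34655} - - \frac{116207}{241509} = \left(- \frac{1}{191018}\right) \frac{1}{34655} + \frac{116207}{241509} = - \frac{1}{6619728790} + \frac{116207}{241509} = \frac{769258823258021}{1598724080344110}$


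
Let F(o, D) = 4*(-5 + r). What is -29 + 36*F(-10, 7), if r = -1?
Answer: -893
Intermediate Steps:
F(o, D) = -24 (F(o, D) = 4*(-5 - 1) = 4*(-6) = -24)
-29 + 36*F(-10, 7) = -29 + 36*(-24) = -29 - 864 = -893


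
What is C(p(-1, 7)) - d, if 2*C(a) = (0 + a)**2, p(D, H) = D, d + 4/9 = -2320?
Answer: 41777/18 ≈ 2320.9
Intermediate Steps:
d = -20884/9 (d = -4/9 - 2320 = -20884/9 ≈ -2320.4)
C(a) = a**2/2 (C(a) = (0 + a)**2/2 = a**2/2)
C(p(-1, 7)) - d = (1/2)*(-1)**2 - 1*(-20884/9) = (1/2)*1 + 20884/9 = 1/2 + 20884/9 = 41777/18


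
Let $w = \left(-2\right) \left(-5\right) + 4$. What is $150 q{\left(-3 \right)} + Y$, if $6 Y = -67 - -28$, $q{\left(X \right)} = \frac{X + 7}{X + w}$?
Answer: $\frac{1057}{22} \approx 48.045$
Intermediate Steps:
$w = 14$ ($w = 10 + 4 = 14$)
$q{\left(X \right)} = \frac{7 + X}{14 + X}$ ($q{\left(X \right)} = \frac{X + 7}{X + 14} = \frac{7 + X}{14 + X}$)
$Y = - \frac{13}{2}$ ($Y = \frac{-67 - -28}{6} = \frac{-67 + 28}{6} = \frac{1}{6} \left(-39\right) = - \frac{13}{2} \approx -6.5$)
$150 q{\left(-3 \right)} + Y = 150 \frac{7 - 3}{14 - 3} - \frac{13}{2} = 150 \cdot \frac{1}{11} \cdot 4 - \frac{13}{2} = 150 \cdot \frac{4}{11} - \frac{13}{2} = \frac{600}{11} - \frac{13}{2} = \frac{1057}{22}$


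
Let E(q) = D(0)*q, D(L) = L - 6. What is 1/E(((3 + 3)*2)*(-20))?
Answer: 1/1440 ≈ 0.00069444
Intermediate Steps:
D(L) = -6 + L
E(q) = -6*q (E(q) = (-6 + 0)*q = -6*q)
1/E(((3 + 3)*2)*(-20)) = 1/(-6*(3 + 3)*2*(-20)) = 1/(-6*6*2*(-20)) = 1/(-72*(-20)) = 1/(-6*(-240)) = 1/1440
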